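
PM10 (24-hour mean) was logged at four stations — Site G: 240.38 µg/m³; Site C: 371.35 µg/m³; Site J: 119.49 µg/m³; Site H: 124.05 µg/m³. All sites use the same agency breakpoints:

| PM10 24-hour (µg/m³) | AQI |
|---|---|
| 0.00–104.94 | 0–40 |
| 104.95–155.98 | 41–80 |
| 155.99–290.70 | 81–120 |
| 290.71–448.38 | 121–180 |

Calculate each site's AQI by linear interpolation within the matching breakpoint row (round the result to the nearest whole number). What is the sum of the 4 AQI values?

364

Site G: row 155.99–290.70 (AQI 81–120). (120−81)·(240.38−155.99)/(290.70−155.99) + 81 = 39·84.39/134.71 + 81 ≈ 105.43 → 105.
Site C: row 290.71–448.38 (AQI 121–180). (180−121)·(371.35−290.71)/(448.38−290.71) + 121 = 59·80.64/157.67 + 121 ≈ 151.18 → 151.
Site J: row 104.95–155.98 (AQI 41–80). (80−41)·(119.49−104.95)/(155.98−104.95) + 41 = 39·14.54/51.03 + 41 ≈ 52.11 → 52.
Site H: 124.05 ∈ [104.95, 155.98] ↔ index [41, 80].
41 + (124.05−104.95)·(80−41)/(155.98−104.95) = 41 + 19.10·39/51.03 ≈ 55.60, so AQI = 56.
AQIs: Site G=105, Site C=151, Site J=52, Site H=56. Sum = 105 + 151 + 52 + 56 = 364.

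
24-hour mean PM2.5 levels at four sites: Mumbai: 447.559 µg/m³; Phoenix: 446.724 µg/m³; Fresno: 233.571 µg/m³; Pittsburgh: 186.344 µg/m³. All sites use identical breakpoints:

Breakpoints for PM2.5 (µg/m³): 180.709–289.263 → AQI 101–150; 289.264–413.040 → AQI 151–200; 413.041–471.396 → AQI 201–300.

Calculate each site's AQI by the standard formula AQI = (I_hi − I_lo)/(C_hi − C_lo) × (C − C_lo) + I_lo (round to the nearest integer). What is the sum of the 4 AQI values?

747

Mumbai 447.559: bracket 413.041–471.396 → index 201–300; slope 99/58.355, offset 34.518.
AQI = 201 + 99/58.355·34.518 ≈ 259.56 ⇒ 260.
Phoenix 446.724: bracket 413.041–471.396 → index 201–300; slope 99/58.355, offset 33.683.
AQI = 201 + 99/58.355·33.683 ≈ 258.14 ⇒ 258.
Fresno: 233.571 ∈ [180.709, 289.263] ↔ index [101, 150].
101 + (233.571−180.709)·(150−101)/(289.263−180.709) = 101 + 52.862·49/108.554 ≈ 124.86, so AQI = 125.
Pittsburgh 186.344: bracket 180.709–289.263 → index 101–150; slope 49/108.554, offset 5.635.
AQI = 101 + 49/108.554·5.635 ≈ 103.54 ⇒ 104.
AQIs: Mumbai=260, Phoenix=258, Fresno=125, Pittsburgh=104. Sum = 260 + 258 + 125 + 104 = 747.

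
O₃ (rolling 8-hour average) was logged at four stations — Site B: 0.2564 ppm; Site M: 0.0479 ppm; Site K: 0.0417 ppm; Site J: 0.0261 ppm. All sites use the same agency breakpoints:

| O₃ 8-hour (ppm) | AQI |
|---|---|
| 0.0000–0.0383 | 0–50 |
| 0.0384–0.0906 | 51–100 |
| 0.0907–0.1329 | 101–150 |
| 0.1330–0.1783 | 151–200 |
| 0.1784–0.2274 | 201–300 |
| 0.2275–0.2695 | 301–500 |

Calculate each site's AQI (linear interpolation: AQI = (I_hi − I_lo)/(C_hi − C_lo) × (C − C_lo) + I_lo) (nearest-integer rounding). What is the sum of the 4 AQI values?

Site B 0.2564: bracket 0.2275–0.2695 → index 301–500; slope 199/0.0420, offset 0.0289.
AQI = 301 + 199/0.0420·0.0289 ≈ 437.93 ⇒ 438.
Site M: 0.0479 lies in 0.0384–0.0906, so I_lo=51, I_hi=100, C_lo=0.0384, C_hi=0.0906.
(100−51)/(0.0906−0.0384) × (0.0479−0.0384) + 51 = 49/0.0522 × 0.0095 + 51 ≈ 59.92 → 60.
Site K: 0.0417 lies in 0.0384–0.0906, so I_lo=51, I_hi=100, C_lo=0.0384, C_hi=0.0906.
(100−51)/(0.0906−0.0384) × (0.0417−0.0384) + 51 = 49/0.0522 × 0.0033 + 51 ≈ 54.10 → 54.
Site J: 0.0261 lies in 0.0000–0.0383, so I_lo=0, I_hi=50, C_lo=0.0000, C_hi=0.0383.
(50−0)/(0.0383−0.0000) × (0.0261−0.0000) + 0 = 50/0.0383 × 0.0261 + 0 ≈ 34.07 → 34.
AQIs: Site B=438, Site M=60, Site K=54, Site J=34. Sum = 438 + 60 + 54 + 34 = 586.

586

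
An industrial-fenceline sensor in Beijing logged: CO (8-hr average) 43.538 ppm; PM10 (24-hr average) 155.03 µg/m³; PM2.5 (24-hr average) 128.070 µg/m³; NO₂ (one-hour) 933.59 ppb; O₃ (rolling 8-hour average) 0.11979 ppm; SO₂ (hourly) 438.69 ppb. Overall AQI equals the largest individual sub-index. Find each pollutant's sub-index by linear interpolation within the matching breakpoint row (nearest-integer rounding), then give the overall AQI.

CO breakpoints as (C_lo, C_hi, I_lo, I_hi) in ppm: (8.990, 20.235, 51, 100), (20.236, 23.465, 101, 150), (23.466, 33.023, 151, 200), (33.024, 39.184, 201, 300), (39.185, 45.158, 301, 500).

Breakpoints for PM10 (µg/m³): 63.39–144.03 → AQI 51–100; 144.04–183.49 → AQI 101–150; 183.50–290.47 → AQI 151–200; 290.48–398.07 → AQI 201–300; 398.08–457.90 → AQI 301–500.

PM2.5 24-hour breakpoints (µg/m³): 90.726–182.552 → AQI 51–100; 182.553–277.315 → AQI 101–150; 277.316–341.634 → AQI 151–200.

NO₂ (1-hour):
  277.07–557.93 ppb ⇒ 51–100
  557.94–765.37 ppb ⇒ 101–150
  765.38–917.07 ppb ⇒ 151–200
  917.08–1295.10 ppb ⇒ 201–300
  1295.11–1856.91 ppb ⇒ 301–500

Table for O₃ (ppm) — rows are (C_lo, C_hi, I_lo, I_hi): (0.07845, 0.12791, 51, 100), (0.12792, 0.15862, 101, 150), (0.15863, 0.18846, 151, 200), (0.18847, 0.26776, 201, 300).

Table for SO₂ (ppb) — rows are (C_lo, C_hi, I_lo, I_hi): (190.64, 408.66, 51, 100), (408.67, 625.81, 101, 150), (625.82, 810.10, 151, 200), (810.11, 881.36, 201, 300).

CO: 43.538 lies in 39.185–45.158, so I_lo=301, I_hi=500, C_lo=39.185, C_hi=45.158.
(500−301)/(45.158−39.185) × (43.538−39.185) + 301 = 199/5.973 × 4.353 + 301 ≈ 446.03 → 446.
PM10 155.03: bracket 144.04–183.49 → index 101–150; slope 49/39.45, offset 10.99.
AQI = 101 + 49/39.45·10.99 ≈ 114.65 ⇒ 115.
PM2.5 128.070: bracket 90.726–182.552 → index 51–100; slope 49/91.826, offset 37.344.
AQI = 51 + 49/91.826·37.344 ≈ 70.93 ⇒ 71.
NO₂: row 917.08–1295.10 (AQI 201–300). (300−201)·(933.59−917.08)/(1295.10−917.08) + 201 = 99·16.51/378.02 + 201 ≈ 205.32 → 205.
O₃: 0.11979 ∈ [0.07845, 0.12791] ↔ index [51, 100].
51 + (0.11979−0.07845)·(100−51)/(0.12791−0.07845) = 51 + 0.04134·49/0.04946 ≈ 91.96, so AQI = 92.
SO₂: 438.69 ∈ [408.67, 625.81] ↔ index [101, 150].
101 + (438.69−408.67)·(150−101)/(625.81−408.67) = 101 + 30.02·49/217.14 ≈ 107.77, so AQI = 108.
Sub-indices: CO→446, PM10→115, PM2.5→71, NO₂→205, O₃→92, SO₂→108. Overall AQI = max = 446; dominant pollutant is CO.

446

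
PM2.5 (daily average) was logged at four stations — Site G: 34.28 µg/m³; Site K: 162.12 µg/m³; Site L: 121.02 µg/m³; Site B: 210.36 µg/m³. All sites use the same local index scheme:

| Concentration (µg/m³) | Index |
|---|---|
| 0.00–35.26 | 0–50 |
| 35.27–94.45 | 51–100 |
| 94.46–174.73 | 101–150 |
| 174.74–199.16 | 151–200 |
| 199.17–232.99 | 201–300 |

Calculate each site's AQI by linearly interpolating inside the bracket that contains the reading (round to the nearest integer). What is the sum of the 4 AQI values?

Site G: row 0.00–35.26 (AQI 0–50). (50−0)·(34.28−0.00)/(35.26−0.00) + 0 = 50·34.28/35.26 + 0 ≈ 48.61 → 49.
Site K: 162.12 ∈ [94.46, 174.73] ↔ index [101, 150].
101 + (162.12−94.46)·(150−101)/(174.73−94.46) = 101 + 67.66·49/80.27 ≈ 142.30, so AQI = 142.
Site L 121.02: bracket 94.46–174.73 → index 101–150; slope 49/80.27, offset 26.56.
AQI = 101 + 49/80.27·26.56 ≈ 117.21 ⇒ 117.
Site B: row 199.17–232.99 (AQI 201–300). (300−201)·(210.36−199.17)/(232.99−199.17) + 201 = 99·11.19/33.82 + 201 ≈ 233.76 → 234.
AQIs: Site G=49, Site K=142, Site L=117, Site B=234. Sum = 49 + 142 + 117 + 234 = 542.

542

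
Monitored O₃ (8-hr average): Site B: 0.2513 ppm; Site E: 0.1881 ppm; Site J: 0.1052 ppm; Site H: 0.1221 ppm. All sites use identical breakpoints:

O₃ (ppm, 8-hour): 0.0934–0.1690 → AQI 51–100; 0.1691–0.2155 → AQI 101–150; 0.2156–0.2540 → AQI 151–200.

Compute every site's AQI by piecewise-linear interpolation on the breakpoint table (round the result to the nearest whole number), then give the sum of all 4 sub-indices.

447

Site B: 0.2513 ∈ [0.2156, 0.2540] ↔ index [151, 200].
151 + (0.2513−0.2156)·(200−151)/(0.2540−0.2156) = 151 + 0.0357·49/0.0384 ≈ 196.55, so AQI = 197.
Site E 0.1881: bracket 0.1691–0.2155 → index 101–150; slope 49/0.0464, offset 0.0190.
AQI = 101 + 49/0.0464·0.0190 ≈ 121.06 ⇒ 121.
Site J: 0.1052 lies in 0.0934–0.1690, so I_lo=51, I_hi=100, C_lo=0.0934, C_hi=0.1690.
(100−51)/(0.1690−0.0934) × (0.1052−0.0934) + 51 = 49/0.0756 × 0.0118 + 51 ≈ 58.65 → 59.
Site H: 0.1221 ∈ [0.0934, 0.1690] ↔ index [51, 100].
51 + (0.1221−0.0934)·(100−51)/(0.1690−0.0934) = 51 + 0.0287·49/0.0756 ≈ 69.60, so AQI = 70.
AQIs: Site B=197, Site E=121, Site J=59, Site H=70. Sum = 197 + 121 + 59 + 70 = 447.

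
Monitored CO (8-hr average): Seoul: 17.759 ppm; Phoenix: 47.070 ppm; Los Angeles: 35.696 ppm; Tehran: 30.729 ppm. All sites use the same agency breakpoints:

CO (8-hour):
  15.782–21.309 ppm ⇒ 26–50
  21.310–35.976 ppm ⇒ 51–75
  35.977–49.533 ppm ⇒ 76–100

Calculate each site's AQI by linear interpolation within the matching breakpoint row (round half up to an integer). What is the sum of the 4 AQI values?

272

Seoul 17.759: bracket 15.782–21.309 → index 26–50; slope 24/5.527, offset 1.977.
AQI = 26 + 24/5.527·1.977 ≈ 34.58 ⇒ 35.
Phoenix: 47.070 ∈ [35.977, 49.533] ↔ index [76, 100].
76 + (47.070−35.977)·(100−76)/(49.533−35.977) = 76 + 11.093·24/13.556 ≈ 95.64, so AQI = 96.
Los Angeles: 35.696 ∈ [21.310, 35.976] ↔ index [51, 75].
51 + (35.696−21.310)·(75−51)/(35.976−21.310) = 51 + 14.386·24/14.666 ≈ 74.54, so AQI = 75.
Tehran: 30.729 lies in 21.310–35.976, so I_lo=51, I_hi=75, C_lo=21.310, C_hi=35.976.
(75−51)/(35.976−21.310) × (30.729−21.310) + 51 = 24/14.666 × 9.419 + 51 ≈ 66.41 → 66.
AQIs: Seoul=35, Phoenix=96, Los Angeles=75, Tehran=66. Sum = 35 + 96 + 75 + 66 = 272.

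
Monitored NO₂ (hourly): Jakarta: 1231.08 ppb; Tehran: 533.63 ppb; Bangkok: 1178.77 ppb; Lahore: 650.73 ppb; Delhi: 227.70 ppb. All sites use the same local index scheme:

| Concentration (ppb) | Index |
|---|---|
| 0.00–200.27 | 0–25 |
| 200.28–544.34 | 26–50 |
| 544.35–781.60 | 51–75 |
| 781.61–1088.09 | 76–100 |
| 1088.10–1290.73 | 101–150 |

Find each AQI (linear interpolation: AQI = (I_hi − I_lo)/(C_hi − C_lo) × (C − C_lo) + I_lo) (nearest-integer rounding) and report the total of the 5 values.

Jakarta: row 1088.10–1290.73 (AQI 101–150). (150−101)·(1231.08−1088.10)/(1290.73−1088.10) + 101 = 49·142.98/202.63 + 101 ≈ 135.58 → 136.
Tehran: row 200.28–544.34 (AQI 26–50). (50−26)·(533.63−200.28)/(544.34−200.28) + 26 = 24·333.35/344.06 + 26 ≈ 49.25 → 49.
Bangkok: row 1088.10–1290.73 (AQI 101–150). (150−101)·(1178.77−1088.10)/(1290.73−1088.10) + 101 = 49·90.67/202.63 + 101 ≈ 122.93 → 123.
Lahore: 650.73 ∈ [544.35, 781.60] ↔ index [51, 75].
51 + (650.73−544.35)·(75−51)/(781.60−544.35) = 51 + 106.38·24/237.25 ≈ 61.76, so AQI = 62.
Delhi: row 200.28–544.34 (AQI 26–50). (50−26)·(227.70−200.28)/(544.34−200.28) + 26 = 24·27.42/344.06 + 26 ≈ 27.91 → 28.
AQIs: Jakarta=136, Tehran=49, Bangkok=123, Lahore=62, Delhi=28. Sum = 136 + 49 + 123 + 62 + 28 = 398.

398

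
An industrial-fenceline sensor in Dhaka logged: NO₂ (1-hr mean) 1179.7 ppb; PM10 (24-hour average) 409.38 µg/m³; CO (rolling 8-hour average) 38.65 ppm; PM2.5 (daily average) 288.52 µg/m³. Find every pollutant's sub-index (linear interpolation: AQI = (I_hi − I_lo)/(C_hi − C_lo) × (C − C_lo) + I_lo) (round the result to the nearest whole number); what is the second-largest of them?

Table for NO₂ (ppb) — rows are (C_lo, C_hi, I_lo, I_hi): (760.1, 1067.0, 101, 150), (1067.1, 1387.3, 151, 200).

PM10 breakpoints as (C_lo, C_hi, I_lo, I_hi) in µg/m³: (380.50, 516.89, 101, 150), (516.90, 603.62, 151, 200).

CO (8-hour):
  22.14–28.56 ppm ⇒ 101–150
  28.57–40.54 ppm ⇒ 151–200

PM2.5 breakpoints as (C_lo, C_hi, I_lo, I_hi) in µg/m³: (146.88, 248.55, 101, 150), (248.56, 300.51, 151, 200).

NO₂: 1179.7 lies in 1067.1–1387.3, so I_lo=151, I_hi=200, C_lo=1067.1, C_hi=1387.3.
(200−151)/(1387.3−1067.1) × (1179.7−1067.1) + 151 = 49/320.2 × 112.6 + 151 ≈ 168.23 → 168.
PM10: row 380.50–516.89 (AQI 101–150). (150−101)·(409.38−380.50)/(516.89−380.50) + 101 = 49·28.88/136.39 + 101 ≈ 111.38 → 111.
CO: row 28.57–40.54 (AQI 151–200). (200−151)·(38.65−28.57)/(40.54−28.57) + 151 = 49·10.08/11.97 + 151 ≈ 192.26 → 192.
PM2.5: 288.52 ∈ [248.56, 300.51] ↔ index [151, 200].
151 + (288.52−248.56)·(200−151)/(300.51−248.56) = 151 + 39.96·49/51.95 ≈ 188.69, so AQI = 189.
Sub-indices: NO₂→168, PM10→111, CO→192, PM2.5→189. Ranked high→low: 192, 189, 168, 111. Second-highest sub-index = 189.

189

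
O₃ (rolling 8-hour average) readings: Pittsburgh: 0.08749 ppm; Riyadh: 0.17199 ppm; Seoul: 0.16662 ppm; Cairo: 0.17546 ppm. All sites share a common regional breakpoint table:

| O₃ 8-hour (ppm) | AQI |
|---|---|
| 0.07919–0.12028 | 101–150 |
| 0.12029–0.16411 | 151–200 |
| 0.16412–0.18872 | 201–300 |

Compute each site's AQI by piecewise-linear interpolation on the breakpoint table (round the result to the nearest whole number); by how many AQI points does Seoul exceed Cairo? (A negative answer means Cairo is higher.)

-36

Pittsburgh 0.08749: bracket 0.07919–0.12028 → index 101–150; slope 49/0.04109, offset 0.00830.
AQI = 101 + 49/0.04109·0.00830 ≈ 110.90 ⇒ 111.
Riyadh: 0.17199 ∈ [0.16412, 0.18872] ↔ index [201, 300].
201 + (0.17199−0.16412)·(300−201)/(0.18872−0.16412) = 201 + 0.00787·99/0.02460 ≈ 232.67, so AQI = 233.
Seoul: 0.16662 ∈ [0.16412, 0.18872] ↔ index [201, 300].
201 + (0.16662−0.16412)·(300−201)/(0.18872−0.16412) = 201 + 0.00250·99/0.02460 ≈ 211.06, so AQI = 211.
Cairo: row 0.16412–0.18872 (AQI 201–300). (300−201)·(0.17546−0.16412)/(0.18872−0.16412) + 201 = 99·0.01134/0.02460 + 201 ≈ 246.64 → 247.
AQIs: Pittsburgh=111, Riyadh=233, Seoul=211, Cairo=247. Seoul (211) − Cairo (247) = -36.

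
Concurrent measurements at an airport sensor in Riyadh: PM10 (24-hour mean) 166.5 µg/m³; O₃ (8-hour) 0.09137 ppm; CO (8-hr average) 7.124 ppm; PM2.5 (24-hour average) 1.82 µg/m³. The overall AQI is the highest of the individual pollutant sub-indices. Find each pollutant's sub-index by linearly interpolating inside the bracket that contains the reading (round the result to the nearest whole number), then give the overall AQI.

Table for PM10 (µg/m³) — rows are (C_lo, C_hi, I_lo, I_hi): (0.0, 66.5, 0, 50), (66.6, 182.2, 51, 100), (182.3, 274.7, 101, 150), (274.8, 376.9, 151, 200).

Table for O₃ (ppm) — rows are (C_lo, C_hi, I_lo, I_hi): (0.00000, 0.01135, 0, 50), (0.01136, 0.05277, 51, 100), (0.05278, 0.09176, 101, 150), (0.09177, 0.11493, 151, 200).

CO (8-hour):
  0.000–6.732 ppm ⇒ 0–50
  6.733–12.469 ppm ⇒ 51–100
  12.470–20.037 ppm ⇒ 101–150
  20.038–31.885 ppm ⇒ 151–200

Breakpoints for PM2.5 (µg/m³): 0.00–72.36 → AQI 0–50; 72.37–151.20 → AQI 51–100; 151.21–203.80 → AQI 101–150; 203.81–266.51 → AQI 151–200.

PM10: row 66.6–182.2 (AQI 51–100). (100−51)·(166.5−66.6)/(182.2−66.6) + 51 = 49·99.9/115.6 + 51 ≈ 93.35 → 93.
O₃: 0.09137 lies in 0.05278–0.09176, so I_lo=101, I_hi=150, C_lo=0.05278, C_hi=0.09176.
(150−101)/(0.09176−0.05278) × (0.09137−0.05278) + 101 = 49/0.03898 × 0.03859 + 101 ≈ 149.51 → 150.
CO: 7.124 lies in 6.733–12.469, so I_lo=51, I_hi=100, C_lo=6.733, C_hi=12.469.
(100−51)/(12.469−6.733) × (7.124−6.733) + 51 = 49/5.736 × 0.391 + 51 ≈ 54.34 → 54.
PM2.5: 1.82 ∈ [0.00, 72.36] ↔ index [0, 50].
0 + (1.82−0.00)·(50−0)/(72.36−0.00) = 0 + 1.82·50/72.36 ≈ 1.26, so AQI = 1.
Sub-indices: PM10→93, O₃→150, CO→54, PM2.5→1. Overall AQI = max = 150; dominant pollutant is O₃.

150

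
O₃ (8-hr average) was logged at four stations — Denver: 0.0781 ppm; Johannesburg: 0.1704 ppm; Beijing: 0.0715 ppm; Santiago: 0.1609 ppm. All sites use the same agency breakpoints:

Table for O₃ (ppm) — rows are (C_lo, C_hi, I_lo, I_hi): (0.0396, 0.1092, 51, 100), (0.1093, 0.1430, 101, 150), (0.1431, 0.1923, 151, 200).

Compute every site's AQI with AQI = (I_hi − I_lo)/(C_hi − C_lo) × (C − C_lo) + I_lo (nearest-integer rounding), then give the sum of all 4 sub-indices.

Denver: 0.0781 lies in 0.0396–0.1092, so I_lo=51, I_hi=100, C_lo=0.0396, C_hi=0.1092.
(100−51)/(0.1092−0.0396) × (0.0781−0.0396) + 51 = 49/0.0696 × 0.0385 + 51 ≈ 78.10 → 78.
Johannesburg 0.1704: bracket 0.1431–0.1923 → index 151–200; slope 49/0.0492, offset 0.0273.
AQI = 151 + 49/0.0492·0.0273 ≈ 178.19 ⇒ 178.
Beijing: 0.0715 lies in 0.0396–0.1092, so I_lo=51, I_hi=100, C_lo=0.0396, C_hi=0.1092.
(100−51)/(0.1092−0.0396) × (0.0715−0.0396) + 51 = 49/0.0696 × 0.0319 + 51 ≈ 73.46 → 73.
Santiago 0.1609: bracket 0.1431–0.1923 → index 151–200; slope 49/0.0492, offset 0.0178.
AQI = 151 + 49/0.0492·0.0178 ≈ 168.73 ⇒ 169.
AQIs: Denver=78, Johannesburg=178, Beijing=73, Santiago=169. Sum = 78 + 178 + 73 + 169 = 498.

498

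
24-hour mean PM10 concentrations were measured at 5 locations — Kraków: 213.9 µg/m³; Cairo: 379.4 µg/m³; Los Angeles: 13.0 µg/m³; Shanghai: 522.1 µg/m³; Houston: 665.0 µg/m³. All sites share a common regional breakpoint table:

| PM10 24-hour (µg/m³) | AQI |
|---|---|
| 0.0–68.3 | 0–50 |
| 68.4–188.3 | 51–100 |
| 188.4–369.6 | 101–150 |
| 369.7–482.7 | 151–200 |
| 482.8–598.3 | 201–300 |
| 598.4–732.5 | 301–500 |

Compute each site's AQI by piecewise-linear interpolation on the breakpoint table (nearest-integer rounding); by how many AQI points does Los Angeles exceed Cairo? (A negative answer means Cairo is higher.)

-145

Kraków 213.9: bracket 188.4–369.6 → index 101–150; slope 49/181.2, offset 25.5.
AQI = 101 + 49/181.2·25.5 ≈ 107.90 ⇒ 108.
Cairo 379.4: bracket 369.7–482.7 → index 151–200; slope 49/113.0, offset 9.7.
AQI = 151 + 49/113.0·9.7 ≈ 155.21 ⇒ 155.
Los Angeles: row 0.0–68.3 (AQI 0–50). (50−0)·(13.0−0.0)/(68.3−0.0) + 0 = 50·13.0/68.3 + 0 ≈ 9.52 → 10.
Shanghai 522.1: bracket 482.8–598.3 → index 201–300; slope 99/115.5, offset 39.3.
AQI = 201 + 99/115.5·39.3 ≈ 234.69 ⇒ 235.
Houston: 665.0 ∈ [598.4, 732.5] ↔ index [301, 500].
301 + (665.0−598.4)·(500−301)/(732.5−598.4) = 301 + 66.6·199/134.1 ≈ 399.83, so AQI = 400.
AQIs: Kraków=108, Cairo=155, Los Angeles=10, Shanghai=235, Houston=400. Los Angeles (10) − Cairo (155) = -145.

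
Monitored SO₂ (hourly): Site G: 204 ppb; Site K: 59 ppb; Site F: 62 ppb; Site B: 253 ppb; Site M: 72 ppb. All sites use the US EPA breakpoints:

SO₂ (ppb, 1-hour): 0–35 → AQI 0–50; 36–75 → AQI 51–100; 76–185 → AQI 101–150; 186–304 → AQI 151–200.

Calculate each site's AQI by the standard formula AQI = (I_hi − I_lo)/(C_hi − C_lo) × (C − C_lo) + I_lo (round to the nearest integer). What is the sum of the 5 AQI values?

597

Site G: row 186–304 (AQI 151–200). (200−151)·(204−186)/(304−186) + 151 = 49·18/118 + 151 ≈ 158.47 → 158.
Site K: 59 lies in 36–75, so I_lo=51, I_hi=100, C_lo=36, C_hi=75.
(100−51)/(75−36) × (59−36) + 51 = 49/39 × 23 + 51 ≈ 79.90 → 80.
Site F: 62 lies in 36–75, so I_lo=51, I_hi=100, C_lo=36, C_hi=75.
(100−51)/(75−36) × (62−36) + 51 = 49/39 × 26 + 51 ≈ 83.67 → 84.
Site B: 253 ∈ [186, 304] ↔ index [151, 200].
151 + (253−186)·(200−151)/(304−186) = 151 + 67·49/118 ≈ 178.82, so AQI = 179.
Site M: row 36–75 (AQI 51–100). (100−51)·(72−36)/(75−36) + 51 = 49·36/39 + 51 ≈ 96.23 → 96.
AQIs: Site G=158, Site K=80, Site F=84, Site B=179, Site M=96. Sum = 158 + 80 + 84 + 179 + 96 = 597.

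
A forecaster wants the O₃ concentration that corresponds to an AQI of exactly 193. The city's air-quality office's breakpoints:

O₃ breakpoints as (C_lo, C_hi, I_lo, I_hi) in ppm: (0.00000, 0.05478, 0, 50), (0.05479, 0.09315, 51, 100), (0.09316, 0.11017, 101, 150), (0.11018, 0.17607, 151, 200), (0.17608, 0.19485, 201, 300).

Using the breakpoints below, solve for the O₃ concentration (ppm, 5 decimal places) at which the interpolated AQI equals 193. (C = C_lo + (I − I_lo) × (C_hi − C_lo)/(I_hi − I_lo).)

AQI 193 lies in the 151–200 band, which corresponds to 0.11018–0.17607 ppm.
C = 0.11018 + (193−151)×(0.17607−0.11018)/(200−151) = 0.11018 + 42×0.06589/49 ≈ 0.1666571 ppm → 0.16666 ppm to 5 dp.

0.16666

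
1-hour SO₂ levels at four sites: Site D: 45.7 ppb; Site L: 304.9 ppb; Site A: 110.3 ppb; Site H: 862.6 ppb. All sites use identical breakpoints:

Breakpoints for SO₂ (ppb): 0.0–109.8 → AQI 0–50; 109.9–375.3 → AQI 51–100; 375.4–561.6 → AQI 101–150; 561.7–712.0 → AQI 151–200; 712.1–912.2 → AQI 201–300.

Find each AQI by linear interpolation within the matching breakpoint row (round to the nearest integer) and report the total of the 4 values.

434

Site D: row 0.0–109.8 (AQI 0–50). (50−0)·(45.7−0.0)/(109.8−0.0) + 0 = 50·45.7/109.8 + 0 ≈ 20.81 → 21.
Site L 304.9: bracket 109.9–375.3 → index 51–100; slope 49/265.4, offset 195.0.
AQI = 51 + 49/265.4·195.0 ≈ 87.00 ⇒ 87.
Site A: 110.3 lies in 109.9–375.3, so I_lo=51, I_hi=100, C_lo=109.9, C_hi=375.3.
(100−51)/(375.3−109.9) × (110.3−109.9) + 51 = 49/265.4 × 0.4 + 51 ≈ 51.07 → 51.
Site H: 862.6 lies in 712.1–912.2, so I_lo=201, I_hi=300, C_lo=712.1, C_hi=912.2.
(300−201)/(912.2−712.1) × (862.6−712.1) + 201 = 99/200.1 × 150.5 + 201 ≈ 275.46 → 275.
AQIs: Site D=21, Site L=87, Site A=51, Site H=275. Sum = 21 + 87 + 51 + 275 = 434.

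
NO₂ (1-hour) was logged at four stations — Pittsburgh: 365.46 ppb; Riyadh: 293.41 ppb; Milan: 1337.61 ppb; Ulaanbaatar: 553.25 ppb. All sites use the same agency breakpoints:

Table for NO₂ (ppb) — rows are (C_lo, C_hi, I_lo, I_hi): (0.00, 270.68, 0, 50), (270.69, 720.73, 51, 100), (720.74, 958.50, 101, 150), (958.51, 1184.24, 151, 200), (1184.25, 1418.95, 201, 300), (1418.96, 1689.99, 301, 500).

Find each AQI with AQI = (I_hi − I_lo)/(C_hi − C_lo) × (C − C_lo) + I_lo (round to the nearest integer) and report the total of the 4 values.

462

Pittsburgh: row 270.69–720.73 (AQI 51–100). (100−51)·(365.46−270.69)/(720.73−270.69) + 51 = 49·94.77/450.04 + 51 ≈ 61.32 → 61.
Riyadh 293.41: bracket 270.69–720.73 → index 51–100; slope 49/450.04, offset 22.72.
AQI = 51 + 49/450.04·22.72 ≈ 53.47 ⇒ 53.
Milan: 1337.61 ∈ [1184.25, 1418.95] ↔ index [201, 300].
201 + (1337.61−1184.25)·(300−201)/(1418.95−1184.25) = 201 + 153.36·99/234.70 ≈ 265.69, so AQI = 266.
Ulaanbaatar 553.25: bracket 270.69–720.73 → index 51–100; slope 49/450.04, offset 282.56.
AQI = 51 + 49/450.04·282.56 ≈ 81.76 ⇒ 82.
AQIs: Pittsburgh=61, Riyadh=53, Milan=266, Ulaanbaatar=82. Sum = 61 + 53 + 266 + 82 = 462.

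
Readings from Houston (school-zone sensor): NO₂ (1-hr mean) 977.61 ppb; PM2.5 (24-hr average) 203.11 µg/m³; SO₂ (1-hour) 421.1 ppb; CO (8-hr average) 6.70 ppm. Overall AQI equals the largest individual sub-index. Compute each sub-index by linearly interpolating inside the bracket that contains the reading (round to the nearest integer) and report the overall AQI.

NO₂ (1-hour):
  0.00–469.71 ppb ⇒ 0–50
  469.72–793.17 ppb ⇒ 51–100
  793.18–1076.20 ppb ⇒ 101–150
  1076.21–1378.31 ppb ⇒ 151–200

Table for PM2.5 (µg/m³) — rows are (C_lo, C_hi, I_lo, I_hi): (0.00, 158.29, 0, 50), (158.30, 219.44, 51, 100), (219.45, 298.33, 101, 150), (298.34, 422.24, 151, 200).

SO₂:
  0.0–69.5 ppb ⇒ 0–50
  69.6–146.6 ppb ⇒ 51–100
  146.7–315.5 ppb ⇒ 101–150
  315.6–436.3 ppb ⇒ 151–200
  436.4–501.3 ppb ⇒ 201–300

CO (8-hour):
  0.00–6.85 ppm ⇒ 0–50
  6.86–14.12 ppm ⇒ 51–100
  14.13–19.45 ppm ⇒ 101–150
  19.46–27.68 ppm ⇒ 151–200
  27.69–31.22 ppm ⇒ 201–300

194

NO₂: 977.61 ∈ [793.18, 1076.20] ↔ index [101, 150].
101 + (977.61−793.18)·(150−101)/(1076.20−793.18) = 101 + 184.43·49/283.02 ≈ 132.93, so AQI = 133.
PM2.5: 203.11 ∈ [158.30, 219.44] ↔ index [51, 100].
51 + (203.11−158.30)·(100−51)/(219.44−158.30) = 51 + 44.81·49/61.14 ≈ 86.91, so AQI = 87.
SO₂ 421.1: bracket 315.6–436.3 → index 151–200; slope 49/120.7, offset 105.5.
AQI = 151 + 49/120.7·105.5 ≈ 193.83 ⇒ 194.
CO: row 0.00–6.85 (AQI 0–50). (50−0)·(6.70−0.00)/(6.85−0.00) + 0 = 50·6.70/6.85 + 0 ≈ 48.91 → 49.
Sub-indices: NO₂→133, PM2.5→87, SO₂→194, CO→49. Overall AQI = max = 194; dominant pollutant is SO₂.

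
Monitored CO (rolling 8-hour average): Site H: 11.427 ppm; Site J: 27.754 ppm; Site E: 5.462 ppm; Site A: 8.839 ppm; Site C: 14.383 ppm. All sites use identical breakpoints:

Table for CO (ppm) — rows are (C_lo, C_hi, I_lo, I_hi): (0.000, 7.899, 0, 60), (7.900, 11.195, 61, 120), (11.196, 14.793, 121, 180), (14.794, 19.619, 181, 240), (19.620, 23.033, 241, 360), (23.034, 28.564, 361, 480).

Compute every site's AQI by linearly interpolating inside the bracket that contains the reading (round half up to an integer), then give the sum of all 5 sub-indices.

Site H 11.427: bracket 11.196–14.793 → index 121–180; slope 59/3.597, offset 0.231.
AQI = 121 + 59/3.597·0.231 ≈ 124.79 ⇒ 125.
Site J 27.754: bracket 23.034–28.564 → index 361–480; slope 119/5.530, offset 4.720.
AQI = 361 + 119/5.530·4.720 ≈ 462.57 ⇒ 463.
Site E: row 0.000–7.899 (AQI 0–60). (60−0)·(5.462−0.000)/(7.899−0.000) + 0 = 60·5.462/7.899 + 0 ≈ 41.49 → 41.
Site A: 8.839 ∈ [7.900, 11.195] ↔ index [61, 120].
61 + (8.839−7.900)·(120−61)/(11.195−7.900) = 61 + 0.939·59/3.295 ≈ 77.81, so AQI = 78.
Site C 14.383: bracket 11.196–14.793 → index 121–180; slope 59/3.597, offset 3.187.
AQI = 121 + 59/3.597·3.187 ≈ 173.27 ⇒ 173.
AQIs: Site H=125, Site J=463, Site E=41, Site A=78, Site C=173. Sum = 125 + 463 + 41 + 78 + 173 = 880.

880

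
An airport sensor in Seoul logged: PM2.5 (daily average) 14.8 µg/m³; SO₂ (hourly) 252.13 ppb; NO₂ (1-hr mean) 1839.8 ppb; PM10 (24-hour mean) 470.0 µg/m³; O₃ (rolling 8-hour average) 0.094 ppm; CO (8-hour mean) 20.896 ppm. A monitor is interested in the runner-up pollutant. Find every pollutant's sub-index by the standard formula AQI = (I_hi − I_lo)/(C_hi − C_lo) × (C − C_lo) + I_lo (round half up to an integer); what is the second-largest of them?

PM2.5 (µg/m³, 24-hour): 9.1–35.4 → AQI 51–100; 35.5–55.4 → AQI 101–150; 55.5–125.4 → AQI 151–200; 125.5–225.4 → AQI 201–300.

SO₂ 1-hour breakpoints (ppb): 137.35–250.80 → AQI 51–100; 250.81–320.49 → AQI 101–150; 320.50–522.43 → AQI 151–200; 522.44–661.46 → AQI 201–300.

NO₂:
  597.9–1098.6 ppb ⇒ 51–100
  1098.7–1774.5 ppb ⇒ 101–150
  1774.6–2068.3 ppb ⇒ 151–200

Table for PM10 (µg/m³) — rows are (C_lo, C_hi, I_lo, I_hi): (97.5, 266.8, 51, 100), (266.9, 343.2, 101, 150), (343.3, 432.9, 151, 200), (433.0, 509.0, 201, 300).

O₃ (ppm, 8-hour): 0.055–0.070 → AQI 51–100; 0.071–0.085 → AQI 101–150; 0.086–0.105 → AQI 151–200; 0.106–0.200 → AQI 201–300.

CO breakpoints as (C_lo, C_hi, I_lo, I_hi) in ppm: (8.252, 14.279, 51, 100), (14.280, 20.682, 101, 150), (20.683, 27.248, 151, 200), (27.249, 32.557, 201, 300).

PM2.5: row 9.1–35.4 (AQI 51–100). (100−51)·(14.8−9.1)/(35.4−9.1) + 51 = 49·5.7/26.3 + 51 ≈ 61.62 → 62.
SO₂: row 250.81–320.49 (AQI 101–150). (150−101)·(252.13−250.81)/(320.49−250.81) + 101 = 49·1.32/69.68 + 101 ≈ 101.93 → 102.
NO₂: row 1774.6–2068.3 (AQI 151–200). (200−151)·(1839.8−1774.6)/(2068.3−1774.6) + 151 = 49·65.2/293.7 + 151 ≈ 161.88 → 162.
PM10: 470.0 lies in 433.0–509.0, so I_lo=201, I_hi=300, C_lo=433.0, C_hi=509.0.
(300−201)/(509.0−433.0) × (470.0−433.0) + 201 = 99/76.0 × 37.0 + 201 ≈ 249.20 → 249.
O₃: row 0.086–0.105 (AQI 151–200). (200−151)·(0.094−0.086)/(0.105−0.086) + 151 = 49·0.008/0.019 + 151 ≈ 171.63 → 172.
CO: row 20.683–27.248 (AQI 151–200). (200−151)·(20.896−20.683)/(27.248−20.683) + 151 = 49·0.213/6.565 + 151 ≈ 152.59 → 153.
Sub-indices: PM2.5→62, SO₂→102, NO₂→162, PM10→249, O₃→172, CO→153. Ranked high→low: 249, 172, 162, 153, 102, 62. Second-highest sub-index = 172.

172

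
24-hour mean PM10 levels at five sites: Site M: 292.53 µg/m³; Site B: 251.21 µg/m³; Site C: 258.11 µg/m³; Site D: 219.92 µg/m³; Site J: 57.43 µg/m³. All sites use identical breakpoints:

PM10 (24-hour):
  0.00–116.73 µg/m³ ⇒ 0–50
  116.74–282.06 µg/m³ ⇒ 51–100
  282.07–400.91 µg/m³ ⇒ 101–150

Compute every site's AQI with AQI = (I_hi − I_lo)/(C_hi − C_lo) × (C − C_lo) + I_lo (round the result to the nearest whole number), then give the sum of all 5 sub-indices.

396

Site M: 292.53 lies in 282.07–400.91, so I_lo=101, I_hi=150, C_lo=282.07, C_hi=400.91.
(150−101)/(400.91−282.07) × (292.53−282.07) + 101 = 49/118.84 × 10.46 + 101 ≈ 105.31 → 105.
Site B: 251.21 ∈ [116.74, 282.06] ↔ index [51, 100].
51 + (251.21−116.74)·(100−51)/(282.06−116.74) = 51 + 134.47·49/165.32 ≈ 90.86, so AQI = 91.
Site C: 258.11 ∈ [116.74, 282.06] ↔ index [51, 100].
51 + (258.11−116.74)·(100−51)/(282.06−116.74) = 51 + 141.37·49/165.32 ≈ 92.90, so AQI = 93.
Site D: 219.92 ∈ [116.74, 282.06] ↔ index [51, 100].
51 + (219.92−116.74)·(100−51)/(282.06−116.74) = 51 + 103.18·49/165.32 ≈ 81.58, so AQI = 82.
Site J 57.43: bracket 0.00–116.73 → index 0–50; slope 50/116.73, offset 57.43.
AQI = 0 + 50/116.73·57.43 ≈ 24.60 ⇒ 25.
AQIs: Site M=105, Site B=91, Site C=93, Site D=82, Site J=25. Sum = 105 + 91 + 93 + 82 + 25 = 396.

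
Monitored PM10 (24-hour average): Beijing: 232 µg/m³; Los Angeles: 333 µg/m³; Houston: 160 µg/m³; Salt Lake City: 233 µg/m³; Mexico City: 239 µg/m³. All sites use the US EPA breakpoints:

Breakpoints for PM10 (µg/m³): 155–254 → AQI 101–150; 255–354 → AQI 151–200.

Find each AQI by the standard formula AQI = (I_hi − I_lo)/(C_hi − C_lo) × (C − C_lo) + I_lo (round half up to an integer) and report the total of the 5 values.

Beijing 232: bracket 155–254 → index 101–150; slope 49/99, offset 77.
AQI = 101 + 49/99·77 ≈ 139.11 ⇒ 139.
Los Angeles: 333 lies in 255–354, so I_lo=151, I_hi=200, C_lo=255, C_hi=354.
(200−151)/(354−255) × (333−255) + 151 = 49/99 × 78 + 151 ≈ 189.61 → 190.
Houston: 160 lies in 155–254, so I_lo=101, I_hi=150, C_lo=155, C_hi=254.
(150−101)/(254−155) × (160−155) + 101 = 49/99 × 5 + 101 ≈ 103.47 → 103.
Salt Lake City 233: bracket 155–254 → index 101–150; slope 49/99, offset 78.
AQI = 101 + 49/99·78 ≈ 139.61 ⇒ 140.
Mexico City: 239 lies in 155–254, so I_lo=101, I_hi=150, C_lo=155, C_hi=254.
(150−101)/(254−155) × (239−155) + 101 = 49/99 × 84 + 101 ≈ 142.58 → 143.
AQIs: Beijing=139, Los Angeles=190, Houston=103, Salt Lake City=140, Mexico City=143. Sum = 139 + 190 + 103 + 140 + 143 = 715.

715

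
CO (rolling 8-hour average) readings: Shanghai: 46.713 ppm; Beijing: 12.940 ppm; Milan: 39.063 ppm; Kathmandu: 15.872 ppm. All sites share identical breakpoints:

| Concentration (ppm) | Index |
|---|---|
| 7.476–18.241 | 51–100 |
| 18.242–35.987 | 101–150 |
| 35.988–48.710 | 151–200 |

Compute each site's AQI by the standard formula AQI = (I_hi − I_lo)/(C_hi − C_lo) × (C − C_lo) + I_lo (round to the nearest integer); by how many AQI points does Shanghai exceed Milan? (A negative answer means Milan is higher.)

Shanghai: 46.713 ∈ [35.988, 48.710] ↔ index [151, 200].
151 + (46.713−35.988)·(200−151)/(48.710−35.988) = 151 + 10.725·49/12.722 ≈ 192.31, so AQI = 192.
Beijing 12.940: bracket 7.476–18.241 → index 51–100; slope 49/10.765, offset 5.464.
AQI = 51 + 49/10.765·5.464 ≈ 75.87 ⇒ 76.
Milan 39.063: bracket 35.988–48.710 → index 151–200; slope 49/12.722, offset 3.075.
AQI = 151 + 49/12.722·3.075 ≈ 162.84 ⇒ 163.
Kathmandu: 15.872 lies in 7.476–18.241, so I_lo=51, I_hi=100, C_lo=7.476, C_hi=18.241.
(100−51)/(18.241−7.476) × (15.872−7.476) + 51 = 49/10.765 × 8.396 + 51 ≈ 89.22 → 89.
AQIs: Shanghai=192, Beijing=76, Milan=163, Kathmandu=89. Shanghai (192) − Milan (163) = 29.

29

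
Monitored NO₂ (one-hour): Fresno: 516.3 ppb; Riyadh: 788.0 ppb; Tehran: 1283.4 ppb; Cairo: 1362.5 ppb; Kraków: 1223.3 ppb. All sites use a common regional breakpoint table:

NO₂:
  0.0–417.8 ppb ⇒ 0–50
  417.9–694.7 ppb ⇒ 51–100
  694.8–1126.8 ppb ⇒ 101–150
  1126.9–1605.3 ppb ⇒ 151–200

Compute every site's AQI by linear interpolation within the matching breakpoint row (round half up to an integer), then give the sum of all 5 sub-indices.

Fresno: 516.3 ∈ [417.9, 694.7] ↔ index [51, 100].
51 + (516.3−417.9)·(100−51)/(694.7−417.9) = 51 + 98.4·49/276.8 ≈ 68.42, so AQI = 68.
Riyadh: row 694.8–1126.8 (AQI 101–150). (150−101)·(788.0−694.8)/(1126.8−694.8) + 101 = 49·93.2/432.0 + 101 ≈ 111.57 → 112.
Tehran: 1283.4 lies in 1126.9–1605.3, so I_lo=151, I_hi=200, C_lo=1126.9, C_hi=1605.3.
(200−151)/(1605.3−1126.9) × (1283.4−1126.9) + 151 = 49/478.4 × 156.5 + 151 ≈ 167.03 → 167.
Cairo: row 1126.9–1605.3 (AQI 151–200). (200−151)·(1362.5−1126.9)/(1605.3−1126.9) + 151 = 49·235.6/478.4 + 151 ≈ 175.13 → 175.
Kraków: 1223.3 lies in 1126.9–1605.3, so I_lo=151, I_hi=200, C_lo=1126.9, C_hi=1605.3.
(200−151)/(1605.3−1126.9) × (1223.3−1126.9) + 151 = 49/478.4 × 96.4 + 151 ≈ 160.87 → 161.
AQIs: Fresno=68, Riyadh=112, Tehran=167, Cairo=175, Kraków=161. Sum = 68 + 112 + 167 + 175 + 161 = 683.

683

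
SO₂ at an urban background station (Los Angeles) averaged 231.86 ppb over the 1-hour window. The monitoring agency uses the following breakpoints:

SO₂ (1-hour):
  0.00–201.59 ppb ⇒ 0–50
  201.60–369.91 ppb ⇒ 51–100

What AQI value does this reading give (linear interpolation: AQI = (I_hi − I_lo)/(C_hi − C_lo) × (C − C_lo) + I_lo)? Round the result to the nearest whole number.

SO₂: 231.86 lies in 201.60–369.91, so I_lo=51, I_hi=100, C_lo=201.60, C_hi=369.91.
(100−51)/(369.91−201.60) × (231.86−201.60) + 51 = 49/168.31 × 30.26 + 51 ≈ 59.81 → 60.

60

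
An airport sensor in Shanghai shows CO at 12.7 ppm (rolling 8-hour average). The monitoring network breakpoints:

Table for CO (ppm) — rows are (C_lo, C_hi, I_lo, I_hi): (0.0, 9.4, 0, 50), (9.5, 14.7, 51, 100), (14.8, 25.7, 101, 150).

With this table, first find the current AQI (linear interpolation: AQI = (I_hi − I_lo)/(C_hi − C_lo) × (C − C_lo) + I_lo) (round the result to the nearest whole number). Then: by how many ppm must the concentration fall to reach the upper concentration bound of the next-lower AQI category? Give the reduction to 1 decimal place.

3.3

CO: 12.7 ∈ [9.5, 14.7] ↔ index [51, 100].
51 + (12.7−9.5)·(100−51)/(14.7−9.5) = 51 + 3.2·49/5.2 ≈ 81.15, so AQI = 81.
Current AQI 81 is in the Moderate range (51–100). The next-lower category tops out at AQI 50, whose upper concentration bound is 9.4 ppm.
Reduction needed = 12.7 − 9.4 = 3.3 ppm.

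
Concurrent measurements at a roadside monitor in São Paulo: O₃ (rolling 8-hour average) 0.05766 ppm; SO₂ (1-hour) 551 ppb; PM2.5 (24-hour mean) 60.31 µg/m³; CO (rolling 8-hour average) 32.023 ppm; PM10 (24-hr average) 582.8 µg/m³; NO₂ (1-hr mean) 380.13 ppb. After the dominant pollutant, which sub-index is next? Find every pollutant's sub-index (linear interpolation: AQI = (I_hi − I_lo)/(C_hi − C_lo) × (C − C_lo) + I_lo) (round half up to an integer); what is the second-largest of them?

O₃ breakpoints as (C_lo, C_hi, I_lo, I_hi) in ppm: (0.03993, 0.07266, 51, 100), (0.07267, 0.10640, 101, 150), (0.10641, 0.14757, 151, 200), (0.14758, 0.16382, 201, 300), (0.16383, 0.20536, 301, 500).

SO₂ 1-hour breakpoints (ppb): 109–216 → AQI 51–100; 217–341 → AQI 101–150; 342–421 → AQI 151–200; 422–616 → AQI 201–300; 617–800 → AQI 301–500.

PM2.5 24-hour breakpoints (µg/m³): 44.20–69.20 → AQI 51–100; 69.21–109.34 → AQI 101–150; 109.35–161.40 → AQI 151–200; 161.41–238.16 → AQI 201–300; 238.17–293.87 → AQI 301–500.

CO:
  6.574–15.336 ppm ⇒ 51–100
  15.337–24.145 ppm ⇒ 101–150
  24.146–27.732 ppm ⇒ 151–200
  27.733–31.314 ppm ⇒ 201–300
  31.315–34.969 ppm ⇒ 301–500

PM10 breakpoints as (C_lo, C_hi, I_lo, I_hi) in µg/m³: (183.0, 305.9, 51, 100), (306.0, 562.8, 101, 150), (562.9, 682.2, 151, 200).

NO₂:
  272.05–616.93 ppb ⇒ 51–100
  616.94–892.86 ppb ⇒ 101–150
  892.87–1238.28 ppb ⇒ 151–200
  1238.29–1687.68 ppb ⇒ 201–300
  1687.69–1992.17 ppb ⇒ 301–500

267

O₃: row 0.03993–0.07266 (AQI 51–100). (100−51)·(0.05766−0.03993)/(0.07266−0.03993) + 51 = 49·0.01773/0.03273 + 51 ≈ 77.54 → 78.
SO₂: 551 lies in 422–616, so I_lo=201, I_hi=300, C_lo=422, C_hi=616.
(300−201)/(616−422) × (551−422) + 201 = 99/194 × 129 + 201 ≈ 266.83 → 267.
PM2.5: row 44.20–69.20 (AQI 51–100). (100−51)·(60.31−44.20)/(69.20−44.20) + 51 = 49·16.11/25.00 + 51 ≈ 82.58 → 83.
CO 32.023: bracket 31.315–34.969 → index 301–500; slope 199/3.654, offset 0.708.
AQI = 301 + 199/3.654·0.708 ≈ 339.56 ⇒ 340.
PM10 582.8: bracket 562.9–682.2 → index 151–200; slope 49/119.3, offset 19.9.
AQI = 151 + 49/119.3·19.9 ≈ 159.17 ⇒ 159.
NO₂: 380.13 ∈ [272.05, 616.93] ↔ index [51, 100].
51 + (380.13−272.05)·(100−51)/(616.93−272.05) = 51 + 108.08·49/344.88 ≈ 66.36, so AQI = 66.
Sub-indices: O₃→78, SO₂→267, PM2.5→83, CO→340, PM10→159, NO₂→66. Ranked high→low: 340, 267, 159, 83, 78, 66. Second-highest sub-index = 267.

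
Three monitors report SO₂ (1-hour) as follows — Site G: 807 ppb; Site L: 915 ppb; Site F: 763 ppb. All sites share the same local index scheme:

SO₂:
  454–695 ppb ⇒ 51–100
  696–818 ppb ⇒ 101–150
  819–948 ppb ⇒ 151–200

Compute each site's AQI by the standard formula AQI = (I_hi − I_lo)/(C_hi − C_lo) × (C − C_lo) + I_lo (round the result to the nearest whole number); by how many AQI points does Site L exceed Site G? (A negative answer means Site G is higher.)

41

Site G: 807 ∈ [696, 818] ↔ index [101, 150].
101 + (807−696)·(150−101)/(818−696) = 101 + 111·49/122 ≈ 145.58, so AQI = 146.
Site L 915: bracket 819–948 → index 151–200; slope 49/129, offset 96.
AQI = 151 + 49/129·96 ≈ 187.47 ⇒ 187.
Site F 763: bracket 696–818 → index 101–150; slope 49/122, offset 67.
AQI = 101 + 49/122·67 ≈ 127.91 ⇒ 128.
AQIs: Site G=146, Site L=187, Site F=128. Site L (187) − Site G (146) = 41.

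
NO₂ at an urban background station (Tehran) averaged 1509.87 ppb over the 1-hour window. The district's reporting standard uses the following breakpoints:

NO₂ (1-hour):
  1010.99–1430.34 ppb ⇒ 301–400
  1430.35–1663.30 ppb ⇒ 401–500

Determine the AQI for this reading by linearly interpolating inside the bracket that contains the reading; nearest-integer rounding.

NO₂: 1509.87 ∈ [1430.35, 1663.30] ↔ index [401, 500].
401 + (1509.87−1430.35)·(500−401)/(1663.30−1430.35) = 401 + 79.52·99/232.95 ≈ 434.79, so AQI = 435.

435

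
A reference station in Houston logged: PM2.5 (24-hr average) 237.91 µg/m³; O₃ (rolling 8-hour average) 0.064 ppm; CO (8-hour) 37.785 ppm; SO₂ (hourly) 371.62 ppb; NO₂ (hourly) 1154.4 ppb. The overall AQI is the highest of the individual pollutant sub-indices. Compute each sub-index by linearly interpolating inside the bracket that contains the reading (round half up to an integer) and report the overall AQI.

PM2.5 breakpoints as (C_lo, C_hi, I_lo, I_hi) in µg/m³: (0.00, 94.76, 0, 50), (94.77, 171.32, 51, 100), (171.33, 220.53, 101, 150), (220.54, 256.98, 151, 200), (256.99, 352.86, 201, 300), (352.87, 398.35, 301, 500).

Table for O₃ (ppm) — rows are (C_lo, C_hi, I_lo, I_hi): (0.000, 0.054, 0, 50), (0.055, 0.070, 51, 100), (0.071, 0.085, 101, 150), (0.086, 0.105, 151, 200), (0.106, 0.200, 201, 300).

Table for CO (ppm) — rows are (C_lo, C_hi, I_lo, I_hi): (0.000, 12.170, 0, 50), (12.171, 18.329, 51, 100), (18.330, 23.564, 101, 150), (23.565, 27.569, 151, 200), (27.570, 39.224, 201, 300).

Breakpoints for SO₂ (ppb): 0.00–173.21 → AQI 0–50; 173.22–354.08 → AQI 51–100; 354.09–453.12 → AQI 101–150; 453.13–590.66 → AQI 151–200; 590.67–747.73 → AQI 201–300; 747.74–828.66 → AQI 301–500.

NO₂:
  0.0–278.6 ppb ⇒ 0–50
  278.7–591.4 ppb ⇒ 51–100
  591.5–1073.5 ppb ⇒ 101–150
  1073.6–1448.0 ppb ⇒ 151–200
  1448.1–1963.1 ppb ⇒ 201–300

288

PM2.5: 237.91 ∈ [220.54, 256.98] ↔ index [151, 200].
151 + (237.91−220.54)·(200−151)/(256.98−220.54) = 151 + 17.37·49/36.44 ≈ 174.36, so AQI = 174.
O₃: row 0.055–0.070 (AQI 51–100). (100−51)·(0.064−0.055)/(0.070−0.055) + 51 = 49·0.009/0.015 + 51 ≈ 80.40 → 80.
CO: 37.785 ∈ [27.570, 39.224] ↔ index [201, 300].
201 + (37.785−27.570)·(300−201)/(39.224−27.570) = 201 + 10.215·99/11.654 ≈ 287.78, so AQI = 288.
SO₂: 371.62 ∈ [354.09, 453.12] ↔ index [101, 150].
101 + (371.62−354.09)·(150−101)/(453.12−354.09) = 101 + 17.53·49/99.03 ≈ 109.67, so AQI = 110.
NO₂: 1154.4 ∈ [1073.6, 1448.0] ↔ index [151, 200].
151 + (1154.4−1073.6)·(200−151)/(1448.0−1073.6) = 151 + 80.8·49/374.4 ≈ 161.57, so AQI = 162.
Sub-indices: PM2.5→174, O₃→80, CO→288, SO₂→110, NO₂→162. Overall AQI = max = 288; dominant pollutant is CO.
AQI 288: Very Unhealthy.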